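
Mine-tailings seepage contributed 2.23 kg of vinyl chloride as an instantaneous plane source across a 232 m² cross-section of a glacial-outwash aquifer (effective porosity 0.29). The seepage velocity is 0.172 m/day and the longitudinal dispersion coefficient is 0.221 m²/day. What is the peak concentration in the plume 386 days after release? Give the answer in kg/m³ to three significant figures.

The peak of an instantaneous 1D plume sits at x = vt; there the Gaussian factor is 1 and C_max = M/(n_e·A·√(4πDt)), where n_e·A is the pore area the mass is dissolved in.
√(4πDt) = √(4π × 0.221 × 386) = 32.74 m, so C_max = 2.23/(0.29 × 232 × 32.74) = 0.00101 kg/m³.

0.00101 kg/m³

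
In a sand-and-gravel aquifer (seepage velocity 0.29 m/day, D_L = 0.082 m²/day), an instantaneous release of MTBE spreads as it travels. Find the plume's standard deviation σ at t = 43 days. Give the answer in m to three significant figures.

2.66 m

Dispersive spreading gives a Gaussian with σ² = 2Dt; advection only shifts the center.
σ = √(2 × 0.082 × 43) = 2.66 m.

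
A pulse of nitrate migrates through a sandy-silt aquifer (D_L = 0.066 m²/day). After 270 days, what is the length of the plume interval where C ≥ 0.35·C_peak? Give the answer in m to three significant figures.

17.3 m

The plume is Gaussian with σ = √(2Dt) = √(2 × 0.066 × 270) = 5.970 m.
C/C_peak = exp(−Δx²/(2σ²)) = 0.35 ⇒ Δx = σ·√(−2 ln 0.35) = 5.970 × 1.449 = 8.651 m.
Width = 2Δx = 17.3 m.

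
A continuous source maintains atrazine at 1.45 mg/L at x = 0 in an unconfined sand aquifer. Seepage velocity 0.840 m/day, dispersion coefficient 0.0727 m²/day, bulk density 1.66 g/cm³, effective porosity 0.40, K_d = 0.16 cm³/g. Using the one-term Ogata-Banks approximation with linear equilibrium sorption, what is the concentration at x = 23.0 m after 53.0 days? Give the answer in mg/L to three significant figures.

Retardation factor R = 1 + ρ_b·K_d/n = 1 + 1.66 × 0.16/0.40 = 1.664.
Sorption retards both mechanisms: v_R = v/R = 0.5048 m/day, D_R = D/R = 0.04369 m²/day.
v_R·t = 0.5048 × 53.0 = 26.7544 m; 2√(D_R t) = 3.043 m; argument = (23.0 − 26.7544)/3.043 = -1.234.
C = C₀ × ½·erfc(-1.234) = 1.45 × 0.9595 = 1.39 mg/L.

1.39 mg/L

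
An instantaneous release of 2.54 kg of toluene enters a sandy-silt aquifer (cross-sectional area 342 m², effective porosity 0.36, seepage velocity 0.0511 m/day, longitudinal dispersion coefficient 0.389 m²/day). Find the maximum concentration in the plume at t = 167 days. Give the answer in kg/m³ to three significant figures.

0.000722 kg/m³

The peak of an instantaneous 1D plume sits at x = vt; there the Gaussian factor is 1 and C_max = M/(n_e·A·√(4πDt)), where n_e·A is the pore area the mass is dissolved in.
√(4πDt) = √(4π × 0.389 × 167) = 28.57 m, so C_max = 2.54/(0.36 × 342 × 28.57) = 0.000722 kg/m³.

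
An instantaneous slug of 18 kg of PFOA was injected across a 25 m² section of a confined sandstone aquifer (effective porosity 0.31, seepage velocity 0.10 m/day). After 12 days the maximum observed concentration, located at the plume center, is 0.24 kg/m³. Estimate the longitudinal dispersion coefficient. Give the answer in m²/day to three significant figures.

At the plume center C_max = M/(n_e·A·√(4πDt)), so D = M²/(4πt·(n_e·A·C_max)²).
n_e·A·C_max = 0.31 × 25 × 0.24 = 1.860 kg/m.
D = 18²/(4π × 12 × 1.860²) = 0.621 m²/day.

0.621 m²/day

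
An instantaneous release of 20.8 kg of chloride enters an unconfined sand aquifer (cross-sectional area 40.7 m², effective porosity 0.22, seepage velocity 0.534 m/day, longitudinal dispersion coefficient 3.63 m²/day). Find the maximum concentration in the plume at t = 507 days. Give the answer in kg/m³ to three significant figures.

The peak of an instantaneous 1D plume sits at x = vt; there the Gaussian factor is 1 and C_max = M/(n_e·A·√(4πDt)), where n_e·A is the pore area the mass is dissolved in.
√(4πDt) = √(4π × 3.63 × 507) = 152.1 m, so C_max = 20.8/(0.22 × 40.7 × 152.1) = 0.0153 kg/m³.

0.0153 kg/m³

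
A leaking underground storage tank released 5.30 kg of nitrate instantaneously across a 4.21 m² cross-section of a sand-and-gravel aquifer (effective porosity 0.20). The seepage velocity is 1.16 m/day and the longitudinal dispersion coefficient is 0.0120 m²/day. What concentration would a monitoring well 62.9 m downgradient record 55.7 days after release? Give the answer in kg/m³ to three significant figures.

For an instantaneous plane source, C(x,t) = M/(n_e·A·√(4πDt)) · exp(−(x−vt)²/(4Dt)), with n_e·A the pore (flow) area.
Plume center vt = 1.16 × 55.7 = 64.612 m, so the well at 62.9 m is 1.712 m upgradient of the peak.
√(4πDt) = 2.898 m, giving peak height M/(n_e·A·√(4πDt)) = 5.30/(0.20 × 4.21 × 2.898) = 2.172 kg/m³.
(x−vt)²/(4Dt) = (-1.712)²/(4 × 0.0120 × 55.7) = 1.096; exp(−1.096) = 0.3342.
C = 2.172 × 0.3342 = 0.726 kg/m³.

0.726 kg/m³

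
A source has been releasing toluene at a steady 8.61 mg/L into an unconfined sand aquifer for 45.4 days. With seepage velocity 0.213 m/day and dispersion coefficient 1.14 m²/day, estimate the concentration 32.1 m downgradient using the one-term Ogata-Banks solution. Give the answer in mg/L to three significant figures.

For a continuous step input, C/C₀ ≈ ½·erfc((x−vt)/(2√(Dt))).
vt = 0.213 × 45.4 = 9.6702 m and 2√(Dt) = 2√(1.14 × 45.4) = 14.39 m.
Argument (x−vt)/(2√(Dt)) = (32.1 − 9.6702)/14.39 = 1.559; ½·erfc(1.559) = 0.01374.
C = 8.61 × 0.01374 = 0.118 mg/L.

0.118 mg/L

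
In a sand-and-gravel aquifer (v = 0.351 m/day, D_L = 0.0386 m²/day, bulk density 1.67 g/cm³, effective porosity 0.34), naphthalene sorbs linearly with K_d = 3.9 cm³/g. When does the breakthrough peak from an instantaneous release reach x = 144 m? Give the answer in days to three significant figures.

8260 days

Retardation factor R = 1 + ρ_b·K_d/n = 1 + 1.67 × 3.9/0.34 = 20.16.
Sorption retards both mechanisms: v_R = v/R = 0.01741 m/day, D_R = D/R = 0.001915 m²/day.
Peak time from v_R²t² + 2D_R t − x² = 0: t = (√(D_R² + v_R²x²) − D_R)/v_R².
√(D_R² + v_R²x²) = √(0.001915² + 0.01741² × 144²) = 2.507; v_R² = 0.0003031.
t = (2.507 − 0.001915)/0.0003031 = 8260 days.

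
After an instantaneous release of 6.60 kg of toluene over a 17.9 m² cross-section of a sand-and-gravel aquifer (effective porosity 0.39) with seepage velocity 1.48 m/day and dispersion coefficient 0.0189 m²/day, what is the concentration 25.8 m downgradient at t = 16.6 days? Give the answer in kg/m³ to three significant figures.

For an instantaneous plane source, C(x,t) = M/(n_e·A·√(4πDt)) · exp(−(x−vt)²/(4Dt)), with n_e·A the pore (flow) area.
Plume center vt = 1.48 × 16.6 = 24.568 m, so the well at 25.8 m is 1.232 m downgradient of the peak.
√(4πDt) = 1.986 m, giving peak height M/(n_e·A·√(4πDt)) = 6.60/(0.39 × 17.9 × 1.986) = 0.4760 kg/m³.
(x−vt)²/(4Dt) = (1.232)²/(4 × 0.0189 × 16.6) = 1.209; exp(−1.209) = 0.2985.
C = 0.4760 × 0.2985 = 0.142 kg/m³.

0.142 kg/m³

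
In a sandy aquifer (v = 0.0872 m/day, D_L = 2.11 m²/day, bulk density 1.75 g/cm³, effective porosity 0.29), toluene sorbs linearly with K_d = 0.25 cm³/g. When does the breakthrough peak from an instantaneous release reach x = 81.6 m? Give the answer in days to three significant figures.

1750 days

Retardation factor R = 1 + ρ_b·K_d/n = 1 + 1.75 × 0.25/0.29 = 2.509.
Sorption retards both mechanisms: v_R = v/R = 0.03475 m/day, D_R = D/R = 0.8410 m²/day.
Peak time from v_R²t² + 2D_R t − x² = 0: t = (√(D_R² + v_R²x²) − D_R)/v_R².
√(D_R² + v_R²x²) = √(0.8410² + 0.03475² × 81.6²) = 2.958; v_R² = 0.001208.
t = (2.958 − 0.8410)/0.001208 = 1750 days.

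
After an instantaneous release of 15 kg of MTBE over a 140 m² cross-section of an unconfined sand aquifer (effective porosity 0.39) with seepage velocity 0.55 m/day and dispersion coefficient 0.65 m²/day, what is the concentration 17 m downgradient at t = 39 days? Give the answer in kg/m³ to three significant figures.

For an instantaneous plane source, C(x,t) = M/(n_e·A·√(4πDt)) · exp(−(x−vt)²/(4Dt)), with n_e·A the pore (flow) area.
Plume center vt = 0.55 × 39 = 21.45 m, so the well at 17 m is 4.45 m upgradient of the peak.
√(4πDt) = 17.85 m, giving peak height M/(n_e·A·√(4πDt)) = 15/(0.39 × 140 × 17.85) = 0.01539 kg/m³.
(x−vt)²/(4Dt) = (-4.45)²/(4 × 0.65 × 39) = 0.1953; exp(−0.1953) = 0.8226.
C = 0.01539 × 0.8226 = 0.0127 kg/m³.

0.0127 kg/m³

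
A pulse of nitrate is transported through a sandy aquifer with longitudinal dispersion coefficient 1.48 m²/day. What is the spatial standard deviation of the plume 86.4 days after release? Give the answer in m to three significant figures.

16.0 m

Dispersive spreading gives a Gaussian with σ² = 2Dt; advection only shifts the center.
σ = √(2 × 1.48 × 86.4) = 16.0 m.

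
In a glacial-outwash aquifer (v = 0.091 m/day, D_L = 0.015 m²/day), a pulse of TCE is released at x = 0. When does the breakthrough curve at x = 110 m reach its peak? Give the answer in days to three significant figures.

For the 1D instantaneous-source solution, setting ∂C/∂t = 0 at fixed x gives v²t² + 2Dt − x² = 0, so t = (√(D² + v²x²) − D)/v².
√(D² + v²x²) = √(0.015² + 0.091² × 110²) = 10.01; v² = 0.008281.
t = (10.01 − 0.015)/0.008281 = 1210 days (vs. the pure-advection estimate x/v = 1210 d).

1210 days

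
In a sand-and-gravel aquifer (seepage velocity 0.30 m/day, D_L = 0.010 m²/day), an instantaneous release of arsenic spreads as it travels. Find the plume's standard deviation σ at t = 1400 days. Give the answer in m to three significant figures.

Dispersive spreading gives a Gaussian with σ² = 2Dt; advection only shifts the center.
σ = √(2 × 0.010 × 1400) = 5.29 m.

5.29 m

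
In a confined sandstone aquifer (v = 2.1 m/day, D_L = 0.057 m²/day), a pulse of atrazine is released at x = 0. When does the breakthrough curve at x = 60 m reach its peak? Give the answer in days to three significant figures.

28.6 days

For the 1D instantaneous-source solution, setting ∂C/∂t = 0 at fixed x gives v²t² + 2Dt − x² = 0, so t = (√(D² + v²x²) − D)/v².
√(D² + v²x²) = √(0.057² + 2.1² × 60²) = 126.0; v² = 4.41.
t = (126.0 − 0.057)/4.41 = 28.6 days (vs. the pure-advection estimate x/v = 28.6 d).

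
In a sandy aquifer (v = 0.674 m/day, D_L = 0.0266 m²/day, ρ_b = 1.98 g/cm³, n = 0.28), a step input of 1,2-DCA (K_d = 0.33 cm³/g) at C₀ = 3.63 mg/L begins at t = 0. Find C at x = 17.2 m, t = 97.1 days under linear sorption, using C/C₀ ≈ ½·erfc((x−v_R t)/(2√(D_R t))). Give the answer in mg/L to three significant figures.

Retardation factor R = 1 + ρ_b·K_d/n = 1 + 1.98 × 0.33/0.28 = 3.334.
Sorption retards both mechanisms: v_R = v/R = 0.2022 m/day, D_R = D/R = 0.007978 m²/day.
v_R·t = 0.2022 × 97.1 = 19.63362 m; 2√(D_R t) = 1.760 m; argument = (17.2 − 19.63362)/1.760 = -1.383.
C = C₀ × ½·erfc(-1.383) = 3.63 × 0.9748 = 3.54 mg/L.

3.54 mg/L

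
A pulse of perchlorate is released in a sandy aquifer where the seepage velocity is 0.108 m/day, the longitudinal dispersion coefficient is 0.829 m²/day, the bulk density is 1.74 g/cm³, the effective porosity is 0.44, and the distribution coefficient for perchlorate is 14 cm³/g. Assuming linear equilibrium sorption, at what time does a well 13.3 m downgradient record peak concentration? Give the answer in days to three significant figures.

4010 days

Retardation factor R = 1 + ρ_b·K_d/n = 1 + 1.74 × 14/0.44 = 56.36.
Sorption retards both mechanisms: v_R = v/R = 0.001916 m/day, D_R = D/R = 0.01471 m²/day.
Peak time from v_R²t² + 2D_R t − x² = 0: t = (√(D_R² + v_R²x²) − D_R)/v_R².
√(D_R² + v_R²x²) = √(0.01471² + 0.001916² × 13.3²) = 0.02942; v_R² = 3.671e-06.
t = (0.02942 − 0.01471)/3.671e-06 = 4010 days.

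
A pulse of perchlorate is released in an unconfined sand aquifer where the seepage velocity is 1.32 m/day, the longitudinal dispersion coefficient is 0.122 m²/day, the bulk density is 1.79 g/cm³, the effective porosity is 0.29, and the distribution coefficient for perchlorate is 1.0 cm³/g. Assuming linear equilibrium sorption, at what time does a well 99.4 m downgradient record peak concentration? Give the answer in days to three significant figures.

Retardation factor R = 1 + ρ_b·K_d/n = 1 + 1.79 × 1.0/0.29 = 7.172.
Sorption retards both mechanisms: v_R = v/R = 0.1840 m/day, D_R = D/R = 0.01701 m²/day.
Peak time from v_R²t² + 2D_R t − x² = 0: t = (√(D_R² + v_R²x²) − D_R)/v_R².
√(D_R² + v_R²x²) = √(0.01701² + 0.1840² × 99.4²) = 18.29; v_R² = 0.03386.
t = (18.29 − 0.01701)/0.03386 = 540 days.

540 days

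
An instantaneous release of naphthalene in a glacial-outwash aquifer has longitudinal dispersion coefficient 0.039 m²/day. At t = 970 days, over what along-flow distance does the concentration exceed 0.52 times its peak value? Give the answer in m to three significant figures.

19.9 m

The plume is Gaussian with σ = √(2Dt) = √(2 × 0.039 × 970) = 8.698 m.
C/C_peak = exp(−Δx²/(2σ²)) = 0.52 ⇒ Δx = σ·√(−2 ln 0.52) = 8.698 × 1.144 = 9.951 m.
Width = 2Δx = 19.9 m.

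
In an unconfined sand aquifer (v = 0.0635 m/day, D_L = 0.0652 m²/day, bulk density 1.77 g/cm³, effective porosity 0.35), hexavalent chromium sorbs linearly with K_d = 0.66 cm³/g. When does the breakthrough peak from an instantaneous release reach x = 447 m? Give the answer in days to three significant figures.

Retardation factor R = 1 + ρ_b·K_d/n = 1 + 1.77 × 0.66/0.35 = 4.338.
Sorption retards both mechanisms: v_R = v/R = 0.01464 m/day, D_R = D/R = 0.01503 m²/day.
Peak time from v_R²t² + 2D_R t − x² = 0: t = (√(D_R² + v_R²x²) − D_R)/v_R².
√(D_R² + v_R²x²) = √(0.01503² + 0.01464² × 447²) = 6.544; v_R² = 0.0002143.
t = (6.544 − 0.01503)/0.0002143 = 30500 days.

30500 days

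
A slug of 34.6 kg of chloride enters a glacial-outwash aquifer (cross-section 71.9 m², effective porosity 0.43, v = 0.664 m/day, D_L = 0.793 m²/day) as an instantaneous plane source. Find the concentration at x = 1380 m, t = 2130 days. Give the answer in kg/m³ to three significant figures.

For an instantaneous plane source, C(x,t) = M/(n_e·A·√(4πDt)) · exp(−(x−vt)²/(4Dt)), with n_e·A the pore (flow) area.
Plume center vt = 0.664 × 2130 = 1414.32 m, so the well at 1380 m is 34.32 m upgradient of the peak.
√(4πDt) = 145.7 m, giving peak height M/(n_e·A·√(4πDt)) = 34.6/(0.43 × 71.9 × 145.7) = 0.007681 kg/m³.
(x−vt)²/(4Dt) = (-34.32)²/(4 × 0.793 × 2130) = 0.1743; exp(−0.1743) = 0.8400.
C = 0.007681 × 0.8400 = 0.00645 kg/m³.

0.00645 kg/m³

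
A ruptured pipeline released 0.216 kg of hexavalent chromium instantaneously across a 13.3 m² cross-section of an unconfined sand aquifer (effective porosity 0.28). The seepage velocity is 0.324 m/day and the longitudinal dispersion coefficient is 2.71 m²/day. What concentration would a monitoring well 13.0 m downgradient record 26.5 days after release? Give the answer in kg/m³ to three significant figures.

0.00180 kg/m³

For an instantaneous plane source, C(x,t) = M/(n_e·A·√(4πDt)) · exp(−(x−vt)²/(4Dt)), with n_e·A the pore (flow) area.
Plume center vt = 0.324 × 26.5 = 8.586 m, so the well at 13.0 m is 4.414 m downgradient of the peak.
√(4πDt) = 30.04 m, giving peak height M/(n_e·A·√(4πDt)) = 0.216/(0.28 × 13.3 × 30.04) = 0.001931 kg/m³.
(x−vt)²/(4Dt) = (4.414)²/(4 × 2.71 × 26.5) = 0.06782; exp(−0.06782) = 0.9344.
C = 0.001931 × 0.9344 = 0.00180 kg/m³.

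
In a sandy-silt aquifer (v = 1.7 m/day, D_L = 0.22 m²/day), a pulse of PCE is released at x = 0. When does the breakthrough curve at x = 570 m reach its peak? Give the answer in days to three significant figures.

335 days

For the 1D instantaneous-source solution, setting ∂C/∂t = 0 at fixed x gives v²t² + 2Dt − x² = 0, so t = (√(D² + v²x²) − D)/v².
√(D² + v²x²) = √(0.22² + 1.7² × 570²) = 969.0; v² = 2.89.
t = (969.0 − 0.22)/2.89 = 335 days (vs. the pure-advection estimate x/v = 335 d).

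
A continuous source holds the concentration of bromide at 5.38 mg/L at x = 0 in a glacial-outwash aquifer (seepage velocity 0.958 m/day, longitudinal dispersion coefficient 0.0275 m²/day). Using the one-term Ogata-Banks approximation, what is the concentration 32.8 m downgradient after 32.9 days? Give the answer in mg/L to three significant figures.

0.916 mg/L

For a continuous step input, C/C₀ ≈ ½·erfc((x−vt)/(2√(Dt))).
vt = 0.958 × 32.9 = 31.5182 m and 2√(Dt) = 2√(0.0275 × 32.9) = 1.902 m.
Argument (x−vt)/(2√(Dt)) = (32.8 − 31.5182)/1.902 = 0.6739; ½·erfc(0.6739) = 0.1703.
C = 5.38 × 0.1703 = 0.916 mg/L.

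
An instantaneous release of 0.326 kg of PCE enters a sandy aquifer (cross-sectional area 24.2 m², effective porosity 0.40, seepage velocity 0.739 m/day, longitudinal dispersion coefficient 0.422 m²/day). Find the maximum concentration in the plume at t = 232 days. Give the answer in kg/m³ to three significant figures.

The peak of an instantaneous 1D plume sits at x = vt; there the Gaussian factor is 1 and C_max = M/(n_e·A·√(4πDt)), where n_e·A is the pore area the mass is dissolved in.
√(4πDt) = √(4π × 0.422 × 232) = 35.08 m, so C_max = 0.326/(0.40 × 24.2 × 35.08) = 0.000960 kg/m³.

0.000960 kg/m³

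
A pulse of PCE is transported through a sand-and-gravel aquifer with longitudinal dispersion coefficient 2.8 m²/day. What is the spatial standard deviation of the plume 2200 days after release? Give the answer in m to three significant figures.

Dispersive spreading gives a Gaussian with σ² = 2Dt; advection only shifts the center.
σ = √(2 × 2.8 × 2200) = 111 m.

111 m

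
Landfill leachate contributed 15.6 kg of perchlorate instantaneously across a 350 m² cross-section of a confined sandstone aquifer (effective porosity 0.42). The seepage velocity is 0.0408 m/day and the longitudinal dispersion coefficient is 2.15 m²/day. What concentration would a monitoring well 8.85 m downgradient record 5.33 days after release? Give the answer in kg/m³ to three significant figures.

0.00174 kg/m³

For an instantaneous plane source, C(x,t) = M/(n_e·A·√(4πDt)) · exp(−(x−vt)²/(4Dt)), with n_e·A the pore (flow) area.
Plume center vt = 0.0408 × 5.33 = 0.217464 m, so the well at 8.85 m is 8.632536 m downgradient of the peak.
√(4πDt) = 12.00 m, giving peak height M/(n_e·A·√(4πDt)) = 15.6/(0.42 × 350 × 12.00) = 0.008844 kg/m³.
(x−vt)²/(4Dt) = (8.632536)²/(4 × 2.15 × 5.33) = 1.626; exp(−1.626) = 0.1967.
C = 0.008844 × 0.1967 = 0.00174 kg/m³.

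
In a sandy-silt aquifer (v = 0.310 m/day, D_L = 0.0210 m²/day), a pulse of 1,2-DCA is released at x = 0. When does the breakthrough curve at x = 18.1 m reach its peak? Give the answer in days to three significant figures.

58.2 days

For the 1D instantaneous-source solution, setting ∂C/∂t = 0 at fixed x gives v²t² + 2Dt − x² = 0, so t = (√(D² + v²x²) − D)/v².
√(D² + v²x²) = √(0.0210² + 0.310² × 18.1²) = 5.611; v² = 0.0961.
t = (5.611 − 0.0210)/0.0961 = 58.2 days (vs. the pure-advection estimate x/v = 58.4 d).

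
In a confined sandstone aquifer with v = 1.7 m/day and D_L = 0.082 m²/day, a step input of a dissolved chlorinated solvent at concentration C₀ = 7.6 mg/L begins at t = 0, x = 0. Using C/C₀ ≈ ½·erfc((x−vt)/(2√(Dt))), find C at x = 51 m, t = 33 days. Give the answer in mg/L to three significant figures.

7.49 mg/L

For a continuous step input, C/C₀ ≈ ½·erfc((x−vt)/(2√(Dt))).
vt = 1.7 × 33 = 56.1 m and 2√(Dt) = 2√(0.082 × 33) = 3.290 m.
Argument (x−vt)/(2√(Dt)) = (51 − 56.1)/3.290 = -1.550; ½·erfc(-1.550) = 0.9858.
C = 7.6 × 0.9858 = 7.49 mg/L.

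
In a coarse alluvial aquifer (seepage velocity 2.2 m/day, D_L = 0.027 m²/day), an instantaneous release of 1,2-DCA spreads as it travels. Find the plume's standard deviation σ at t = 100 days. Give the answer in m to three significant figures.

Dispersive spreading gives a Gaussian with σ² = 2Dt; advection only shifts the center.
σ = √(2 × 0.027 × 100) = 2.32 m.

2.32 m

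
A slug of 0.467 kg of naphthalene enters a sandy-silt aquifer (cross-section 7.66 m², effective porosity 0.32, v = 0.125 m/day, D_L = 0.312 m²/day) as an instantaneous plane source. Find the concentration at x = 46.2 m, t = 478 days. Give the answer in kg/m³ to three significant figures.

0.00324 kg/m³

For an instantaneous plane source, C(x,t) = M/(n_e·A·√(4πDt)) · exp(−(x−vt)²/(4Dt)), with n_e·A the pore (flow) area.
Plume center vt = 0.125 × 478 = 59.75 m, so the well at 46.2 m is 13.55 m upgradient of the peak.
√(4πDt) = 43.29 m, giving peak height M/(n_e·A·√(4πDt)) = 0.467/(0.32 × 7.66 × 43.29) = 0.004401 kg/m³.
(x−vt)²/(4Dt) = (-13.55)²/(4 × 0.312 × 478) = 0.3078; exp(−0.3078) = 0.7351.
C = 0.004401 × 0.7351 = 0.00324 kg/m³.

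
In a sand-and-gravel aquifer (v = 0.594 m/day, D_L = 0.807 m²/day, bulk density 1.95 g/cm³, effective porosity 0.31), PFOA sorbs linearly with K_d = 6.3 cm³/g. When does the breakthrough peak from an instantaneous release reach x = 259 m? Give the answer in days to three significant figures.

17600 days

Retardation factor R = 1 + ρ_b·K_d/n = 1 + 1.95 × 6.3/0.31 = 40.63.
Sorption retards both mechanisms: v_R = v/R = 0.01462 m/day, D_R = D/R = 0.01986 m²/day.
Peak time from v_R²t² + 2D_R t − x² = 0: t = (√(D_R² + v_R²x²) − D_R)/v_R².
√(D_R² + v_R²x²) = √(0.01986² + 0.01462² × 259²) = 3.787; v_R² = 0.0002137.
t = (3.787 − 0.01986)/0.0002137 = 17600 days.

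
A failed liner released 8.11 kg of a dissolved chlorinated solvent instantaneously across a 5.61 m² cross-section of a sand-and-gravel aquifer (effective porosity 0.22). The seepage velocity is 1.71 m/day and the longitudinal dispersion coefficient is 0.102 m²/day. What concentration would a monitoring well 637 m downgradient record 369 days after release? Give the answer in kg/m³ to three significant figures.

0.238 kg/m³

For an instantaneous plane source, C(x,t) = M/(n_e·A·√(4πDt)) · exp(−(x−vt)²/(4Dt)), with n_e·A the pore (flow) area.
Plume center vt = 1.71 × 369 = 630.99 m, so the well at 637 m is 6.01 m downgradient of the peak.
√(4πDt) = 21.75 m, giving peak height M/(n_e·A·√(4πDt)) = 8.11/(0.22 × 5.61 × 21.75) = 0.3021 kg/m³.
(x−vt)²/(4Dt) = (6.01)²/(4 × 0.102 × 369) = 0.2399; exp(−0.2399) = 0.7867.
C = 0.3021 × 0.7867 = 0.238 kg/m³.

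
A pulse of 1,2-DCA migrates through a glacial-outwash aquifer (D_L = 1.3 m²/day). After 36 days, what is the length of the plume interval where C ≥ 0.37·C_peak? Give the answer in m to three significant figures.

27.3 m

The plume is Gaussian with σ = √(2Dt) = √(2 × 1.3 × 36) = 9.675 m.
C/C_peak = exp(−Δx²/(2σ²)) = 0.37 ⇒ Δx = σ·√(−2 ln 0.37) = 9.675 × 1.410 = 13.64 m.
Width = 2Δx = 27.3 m.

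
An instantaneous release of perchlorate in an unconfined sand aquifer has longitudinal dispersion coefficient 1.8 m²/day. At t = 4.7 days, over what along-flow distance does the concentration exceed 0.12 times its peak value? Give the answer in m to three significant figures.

16.9 m

The plume is Gaussian with σ = √(2Dt) = √(2 × 1.8 × 4.7) = 4.113 m.
C/C_peak = exp(−Δx²/(2σ²)) = 0.12 ⇒ Δx = σ·√(−2 ln 0.12) = 4.113 × 2.059 = 8.469 m.
Width = 2Δx = 16.9 m.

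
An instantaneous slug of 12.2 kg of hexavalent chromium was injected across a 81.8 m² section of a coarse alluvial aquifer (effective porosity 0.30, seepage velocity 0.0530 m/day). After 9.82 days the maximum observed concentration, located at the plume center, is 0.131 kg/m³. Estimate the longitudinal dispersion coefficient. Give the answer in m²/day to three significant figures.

0.117 m²/day

At the plume center C_max = M/(n_e·A·√(4πDt)), so D = M²/(4πt·(n_e·A·C_max)²).
n_e·A·C_max = 0.30 × 81.8 × 0.131 = 3.215 kg/m.
D = 12.2²/(4π × 9.82 × 3.215²) = 0.117 m²/day.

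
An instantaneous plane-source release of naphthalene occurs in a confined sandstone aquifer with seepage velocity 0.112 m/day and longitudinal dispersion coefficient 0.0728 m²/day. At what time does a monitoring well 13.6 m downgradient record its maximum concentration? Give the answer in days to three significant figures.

116 days

For the 1D instantaneous-source solution, setting ∂C/∂t = 0 at fixed x gives v²t² + 2Dt − x² = 0, so t = (√(D² + v²x²) − D)/v².
√(D² + v²x²) = √(0.0728² + 0.112² × 13.6²) = 1.525; v² = 0.012544.
t = (1.525 − 0.0728)/0.012544 = 116 days (vs. the pure-advection estimate x/v = 121 d).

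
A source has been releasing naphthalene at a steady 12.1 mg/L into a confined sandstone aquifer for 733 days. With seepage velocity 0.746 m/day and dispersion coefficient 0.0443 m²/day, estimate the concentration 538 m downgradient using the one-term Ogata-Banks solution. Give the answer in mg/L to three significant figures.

10.4 mg/L

For a continuous step input, C/C₀ ≈ ½·erfc((x−vt)/(2√(Dt))).
vt = 0.746 × 733 = 546.818 m and 2√(Dt) = 2√(0.0443 × 733) = 11.40 m.
Argument (x−vt)/(2√(Dt)) = (538 − 546.818)/11.40 = -0.7735; ½·erfc(-0.7735) = 0.8630.
C = 12.1 × 0.8630 = 10.4 mg/L.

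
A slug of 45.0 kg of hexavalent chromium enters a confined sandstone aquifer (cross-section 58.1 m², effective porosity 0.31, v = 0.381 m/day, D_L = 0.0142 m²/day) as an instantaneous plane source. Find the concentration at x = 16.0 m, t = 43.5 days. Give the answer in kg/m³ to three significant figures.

0.785 kg/m³

For an instantaneous plane source, C(x,t) = M/(n_e·A·√(4πDt)) · exp(−(x−vt)²/(4Dt)), with n_e·A the pore (flow) area.
Plume center vt = 0.381 × 43.5 = 16.5735 m, so the well at 16.0 m is 0.5735 m upgradient of the peak.
√(4πDt) = 2.786 m, giving peak height M/(n_e·A·√(4πDt)) = 45.0/(0.31 × 58.1 × 2.786) = 0.8968 kg/m³.
(x−vt)²/(4Dt) = (-0.5735)²/(4 × 0.0142 × 43.5) = 0.1331; exp(−0.1331) = 0.8754.
C = 0.8968 × 0.8754 = 0.785 kg/m³.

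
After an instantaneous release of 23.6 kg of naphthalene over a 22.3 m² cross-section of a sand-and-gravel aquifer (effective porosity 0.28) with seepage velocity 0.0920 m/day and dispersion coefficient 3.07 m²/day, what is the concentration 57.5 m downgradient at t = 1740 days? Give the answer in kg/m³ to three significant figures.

For an instantaneous plane source, C(x,t) = M/(n_e·A·√(4πDt)) · exp(−(x−vt)²/(4Dt)), with n_e·A the pore (flow) area.
Plume center vt = 0.0920 × 1740 = 160.08 m, so the well at 57.5 m is 102.58 m upgradient of the peak.
√(4πDt) = 259.1 m, giving peak height M/(n_e·A·√(4πDt)) = 23.6/(0.28 × 22.3 × 259.1) = 0.01459 kg/m³.
(x−vt)²/(4Dt) = (-102.58)²/(4 × 3.07 × 1740) = 0.4925; exp(−0.4925) = 0.6111.
C = 0.01459 × 0.6111 = 0.00892 kg/m³.

0.00892 kg/m³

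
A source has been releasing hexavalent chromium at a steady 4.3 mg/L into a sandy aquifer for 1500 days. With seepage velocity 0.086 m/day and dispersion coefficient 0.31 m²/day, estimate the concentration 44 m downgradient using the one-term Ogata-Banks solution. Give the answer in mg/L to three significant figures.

For a continuous step input, C/C₀ ≈ ½·erfc((x−vt)/(2√(Dt))).
vt = 0.086 × 1500 = 129 m and 2√(Dt) = 2√(0.31 × 1500) = 43.13 m.
Argument (x−vt)/(2√(Dt)) = (44 − 129)/43.13 = -1.971; ½·erfc(-1.971) = 0.9973.
C = 4.3 × 0.9973 = 4.29 mg/L.

4.29 mg/L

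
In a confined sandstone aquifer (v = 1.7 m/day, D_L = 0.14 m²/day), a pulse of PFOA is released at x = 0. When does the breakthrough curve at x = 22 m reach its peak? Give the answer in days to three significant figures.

For the 1D instantaneous-source solution, setting ∂C/∂t = 0 at fixed x gives v²t² + 2Dt − x² = 0, so t = (√(D² + v²x²) − D)/v².
√(D² + v²x²) = √(0.14² + 1.7² × 22²) = 37.40; v² = 2.89.
t = (37.40 − 0.14)/2.89 = 12.9 days (vs. the pure-advection estimate x/v = 12.9 d).

12.9 days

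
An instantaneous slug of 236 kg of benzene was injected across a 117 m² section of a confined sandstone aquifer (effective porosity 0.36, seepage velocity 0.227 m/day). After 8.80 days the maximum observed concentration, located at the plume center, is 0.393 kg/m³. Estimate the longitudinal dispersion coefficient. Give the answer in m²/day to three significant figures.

1.84 m²/day

At the plume center C_max = M/(n_e·A·√(4πDt)), so D = M²/(4πt·(n_e·A·C_max)²).
n_e·A·C_max = 0.36 × 117 × 0.393 = 16.55 kg/m.
D = 236²/(4π × 8.80 × 16.55²) = 1.84 m²/day.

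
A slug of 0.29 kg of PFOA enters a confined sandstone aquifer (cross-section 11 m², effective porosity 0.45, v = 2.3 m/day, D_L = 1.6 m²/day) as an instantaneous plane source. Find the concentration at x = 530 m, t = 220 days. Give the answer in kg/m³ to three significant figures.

For an instantaneous plane source, C(x,t) = M/(n_e·A·√(4πDt)) · exp(−(x−vt)²/(4Dt)), with n_e·A the pore (flow) area.
Plume center vt = 2.3 × 220 = 506 m, so the well at 530 m is 24 m downgradient of the peak.
√(4πDt) = 66.51 m, giving peak height M/(n_e·A·√(4πDt)) = 0.29/(0.45 × 11 × 66.51) = 0.0008809 kg/m³.
(x−vt)²/(4Dt) = (24)²/(4 × 1.6 × 220) = 0.4091; exp(−0.4091) = 0.6642.
C = 0.0008809 × 0.6642 = 0.000585 kg/m³.

0.000585 kg/m³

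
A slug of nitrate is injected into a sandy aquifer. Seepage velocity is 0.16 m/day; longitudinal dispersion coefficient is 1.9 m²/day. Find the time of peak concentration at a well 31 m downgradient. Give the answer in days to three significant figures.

133 days

For the 1D instantaneous-source solution, setting ∂C/∂t = 0 at fixed x gives v²t² + 2Dt − x² = 0, so t = (√(D² + v²x²) − D)/v².
√(D² + v²x²) = √(1.9² + 0.16² × 31²) = 5.311; v² = 0.0256.
t = (5.311 − 1.9)/0.0256 = 133 days (vs. the pure-advection estimate x/v = 194 d).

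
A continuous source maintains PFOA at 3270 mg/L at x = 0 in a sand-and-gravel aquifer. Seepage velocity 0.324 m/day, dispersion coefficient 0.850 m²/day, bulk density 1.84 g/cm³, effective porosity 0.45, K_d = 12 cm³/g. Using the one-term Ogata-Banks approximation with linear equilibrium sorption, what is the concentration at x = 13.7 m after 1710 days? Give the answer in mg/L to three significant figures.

1190 mg/L

Retardation factor R = 1 + ρ_b·K_d/n = 1 + 1.84 × 12/0.45 = 50.07.
Sorption retards both mechanisms: v_R = v/R = 0.006471 m/day, D_R = D/R = 0.01698 m²/day.
v_R·t = 0.006471 × 1710 = 11.06541 m; 2√(D_R t) = 10.78 m; argument = (13.7 − 11.06541)/10.78 = 0.2444.
C = C₀ × ½·erfc(0.2444) = 3270 × 0.3648 = 1190 mg/L.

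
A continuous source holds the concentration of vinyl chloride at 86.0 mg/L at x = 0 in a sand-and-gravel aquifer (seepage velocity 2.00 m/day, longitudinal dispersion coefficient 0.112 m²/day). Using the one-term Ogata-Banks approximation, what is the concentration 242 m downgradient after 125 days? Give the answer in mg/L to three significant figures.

For a continuous step input, C/C₀ ≈ ½·erfc((x−vt)/(2√(Dt))).
vt = 2.00 × 125 = 250 m and 2√(Dt) = 2√(0.112 × 125) = 7.483 m.
Argument (x−vt)/(2√(Dt)) = (242 − 250)/7.483 = -1.069; ½·erfc(-1.069) = 0.9347.
C = 86.0 × 0.9347 = 80.4 mg/L.

80.4 mg/L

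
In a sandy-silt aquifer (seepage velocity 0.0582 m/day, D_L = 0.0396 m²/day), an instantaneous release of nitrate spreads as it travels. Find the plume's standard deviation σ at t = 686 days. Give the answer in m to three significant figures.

Dispersive spreading gives a Gaussian with σ² = 2Dt; advection only shifts the center.
σ = √(2 × 0.0396 × 686) = 7.37 m.

7.37 m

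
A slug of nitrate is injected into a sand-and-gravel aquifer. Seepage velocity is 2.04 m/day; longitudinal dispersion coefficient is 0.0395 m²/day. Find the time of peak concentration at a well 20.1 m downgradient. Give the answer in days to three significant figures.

For the 1D instantaneous-source solution, setting ∂C/∂t = 0 at fixed x gives v²t² + 2Dt − x² = 0, so t = (√(D² + v²x²) − D)/v².
√(D² + v²x²) = √(0.0395² + 2.04² × 20.1²) = 41.00; v² = 4.1616.
t = (41.00 − 0.0395)/4.1616 = 9.84 days (vs. the pure-advection estimate x/v = 9.85 d).

9.84 days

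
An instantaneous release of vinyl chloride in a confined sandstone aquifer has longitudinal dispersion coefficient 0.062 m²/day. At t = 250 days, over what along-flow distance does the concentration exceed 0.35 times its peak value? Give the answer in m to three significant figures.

The plume is Gaussian with σ = √(2Dt) = √(2 × 0.062 × 250) = 5.568 m.
C/C_peak = exp(−Δx²/(2σ²)) = 0.35 ⇒ Δx = σ·√(−2 ln 0.35) = 5.568 × 1.449 = 8.068 m.
Width = 2Δx = 16.1 m.

16.1 m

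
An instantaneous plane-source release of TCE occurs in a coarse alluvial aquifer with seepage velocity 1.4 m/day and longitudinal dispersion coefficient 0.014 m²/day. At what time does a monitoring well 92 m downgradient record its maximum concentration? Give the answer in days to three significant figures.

65.7 days

For the 1D instantaneous-source solution, setting ∂C/∂t = 0 at fixed x gives v²t² + 2Dt − x² = 0, so t = (√(D² + v²x²) − D)/v².
√(D² + v²x²) = √(0.014² + 1.4² × 92²) = 128.8; v² = 1.96.
t = (128.8 − 0.014)/1.96 = 65.7 days (vs. the pure-advection estimate x/v = 65.7 d).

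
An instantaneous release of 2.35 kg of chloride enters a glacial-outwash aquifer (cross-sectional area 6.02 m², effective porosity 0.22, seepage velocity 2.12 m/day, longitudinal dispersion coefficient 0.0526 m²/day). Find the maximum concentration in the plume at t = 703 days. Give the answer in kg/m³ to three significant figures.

0.0823 kg/m³

The peak of an instantaneous 1D plume sits at x = vt; there the Gaussian factor is 1 and C_max = M/(n_e·A·√(4πDt)), where n_e·A is the pore area the mass is dissolved in.
√(4πDt) = √(4π × 0.0526 × 703) = 21.56 m, so C_max = 2.35/(0.22 × 6.02 × 21.56) = 0.0823 kg/m³.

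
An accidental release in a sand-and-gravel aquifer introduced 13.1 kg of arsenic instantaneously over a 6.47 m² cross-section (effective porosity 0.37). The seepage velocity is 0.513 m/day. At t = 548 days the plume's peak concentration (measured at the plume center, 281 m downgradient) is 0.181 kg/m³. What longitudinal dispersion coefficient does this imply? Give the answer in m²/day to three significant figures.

0.133 m²/day

At the plume center C_max = M/(n_e·A·√(4πDt)), so D = M²/(4πt·(n_e·A·C_max)²).
n_e·A·C_max = 0.37 × 6.47 × 0.181 = 0.4333 kg/m.
D = 13.1²/(4π × 548 × 0.4333²) = 0.133 m²/day.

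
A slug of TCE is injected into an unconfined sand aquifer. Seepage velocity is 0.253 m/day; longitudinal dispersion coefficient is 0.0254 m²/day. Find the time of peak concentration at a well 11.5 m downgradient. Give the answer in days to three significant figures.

For the 1D instantaneous-source solution, setting ∂C/∂t = 0 at fixed x gives v²t² + 2Dt − x² = 0, so t = (√(D² + v²x²) − D)/v².
√(D² + v²x²) = √(0.0254² + 0.253² × 11.5²) = 2.910; v² = 0.064009.
t = (2.910 − 0.0254)/0.064009 = 45.1 days (vs. the pure-advection estimate x/v = 45.5 d).

45.1 days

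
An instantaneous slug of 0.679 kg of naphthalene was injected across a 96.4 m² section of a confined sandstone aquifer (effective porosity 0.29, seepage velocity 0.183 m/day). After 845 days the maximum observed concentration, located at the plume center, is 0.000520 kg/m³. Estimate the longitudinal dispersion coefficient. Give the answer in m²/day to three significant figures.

0.205 m²/day

At the plume center C_max = M/(n_e·A·√(4πDt)), so D = M²/(4πt·(n_e·A·C_max)²).
n_e·A·C_max = 0.29 × 96.4 × 0.000520 = 0.01454 kg/m.
D = 0.679²/(4π × 845 × 0.01454²) = 0.205 m²/day.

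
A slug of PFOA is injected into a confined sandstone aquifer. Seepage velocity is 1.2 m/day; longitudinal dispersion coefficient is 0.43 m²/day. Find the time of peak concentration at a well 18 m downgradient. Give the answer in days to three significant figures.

14.7 days

For the 1D instantaneous-source solution, setting ∂C/∂t = 0 at fixed x gives v²t² + 2Dt − x² = 0, so t = (√(D² + v²x²) − D)/v².
√(D² + v²x²) = √(0.43² + 1.2² × 18²) = 21.60; v² = 1.44.
t = (21.60 − 0.43)/1.44 = 14.7 days (vs. the pure-advection estimate x/v = 15.0 d).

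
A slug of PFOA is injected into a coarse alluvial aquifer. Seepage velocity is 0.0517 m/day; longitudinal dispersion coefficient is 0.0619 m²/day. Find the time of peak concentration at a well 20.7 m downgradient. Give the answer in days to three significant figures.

For the 1D instantaneous-source solution, setting ∂C/∂t = 0 at fixed x gives v²t² + 2Dt − x² = 0, so t = (√(D² + v²x²) − D)/v².
√(D² + v²x²) = √(0.0619² + 0.0517² × 20.7²) = 1.072; v² = 0.00267289.
t = (1.072 − 0.0619)/0.00267289 = 378 days (vs. the pure-advection estimate x/v = 400 d).

378 days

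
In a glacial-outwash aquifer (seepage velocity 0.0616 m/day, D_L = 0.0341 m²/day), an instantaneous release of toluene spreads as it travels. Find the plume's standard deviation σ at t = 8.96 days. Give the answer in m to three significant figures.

Dispersive spreading gives a Gaussian with σ² = 2Dt; advection only shifts the center.
σ = √(2 × 0.0341 × 8.96) = 0.782 m.

0.782 m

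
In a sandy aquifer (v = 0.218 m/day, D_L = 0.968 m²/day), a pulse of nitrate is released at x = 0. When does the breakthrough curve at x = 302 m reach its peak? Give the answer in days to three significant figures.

1370 days

For the 1D instantaneous-source solution, setting ∂C/∂t = 0 at fixed x gives v²t² + 2Dt − x² = 0, so t = (√(D² + v²x²) − D)/v².
√(D² + v²x²) = √(0.968² + 0.218² × 302²) = 65.84; v² = 0.047524.
t = (65.84 − 0.968)/0.047524 = 1370 days (vs. the pure-advection estimate x/v = 1390 d).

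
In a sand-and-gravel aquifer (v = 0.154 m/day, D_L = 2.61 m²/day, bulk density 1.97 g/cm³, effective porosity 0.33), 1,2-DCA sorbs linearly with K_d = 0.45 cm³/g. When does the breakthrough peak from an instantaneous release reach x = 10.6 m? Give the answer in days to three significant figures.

72.8 days

Retardation factor R = 1 + ρ_b·K_d/n = 1 + 1.97 × 0.45/0.33 = 3.686.
Sorption retards both mechanisms: v_R = v/R = 0.04178 m/day, D_R = D/R = 0.7081 m²/day.
Peak time from v_R²t² + 2D_R t − x² = 0: t = (√(D_R² + v_R²x²) − D_R)/v_R².
√(D_R² + v_R²x²) = √(0.7081² + 0.04178² × 10.6²) = 0.8352; v_R² = 0.001746.
t = (0.8352 − 0.7081)/0.001746 = 72.8 days.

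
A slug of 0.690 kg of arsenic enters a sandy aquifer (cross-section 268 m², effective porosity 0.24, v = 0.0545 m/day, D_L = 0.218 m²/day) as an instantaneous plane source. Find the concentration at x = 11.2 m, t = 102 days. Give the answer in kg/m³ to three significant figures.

For an instantaneous plane source, C(x,t) = M/(n_e·A·√(4πDt)) · exp(−(x−vt)²/(4Dt)), with n_e·A the pore (flow) area.
Plume center vt = 0.0545 × 102 = 5.559 m, so the well at 11.2 m is 5.641 m downgradient of the peak.
√(4πDt) = 16.72 m, giving peak height M/(n_e·A·√(4πDt)) = 0.690/(0.24 × 268 × 16.72) = 0.0006416 kg/m³.
(x−vt)²/(4Dt) = (5.641)²/(4 × 0.218 × 102) = 0.3578; exp(−0.3578) = 0.6992.
C = 0.0006416 × 0.6992 = 0.000449 kg/m³.

0.000449 kg/m³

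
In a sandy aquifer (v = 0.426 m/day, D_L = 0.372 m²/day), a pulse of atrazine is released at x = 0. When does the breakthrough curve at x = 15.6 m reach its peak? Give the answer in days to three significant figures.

For the 1D instantaneous-source solution, setting ∂C/∂t = 0 at fixed x gives v²t² + 2Dt − x² = 0, so t = (√(D² + v²x²) − D)/v².
√(D² + v²x²) = √(0.372² + 0.426² × 15.6²) = 6.656; v² = 0.181476.
t = (6.656 − 0.372)/0.181476 = 34.6 days (vs. the pure-advection estimate x/v = 36.6 d).

34.6 days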